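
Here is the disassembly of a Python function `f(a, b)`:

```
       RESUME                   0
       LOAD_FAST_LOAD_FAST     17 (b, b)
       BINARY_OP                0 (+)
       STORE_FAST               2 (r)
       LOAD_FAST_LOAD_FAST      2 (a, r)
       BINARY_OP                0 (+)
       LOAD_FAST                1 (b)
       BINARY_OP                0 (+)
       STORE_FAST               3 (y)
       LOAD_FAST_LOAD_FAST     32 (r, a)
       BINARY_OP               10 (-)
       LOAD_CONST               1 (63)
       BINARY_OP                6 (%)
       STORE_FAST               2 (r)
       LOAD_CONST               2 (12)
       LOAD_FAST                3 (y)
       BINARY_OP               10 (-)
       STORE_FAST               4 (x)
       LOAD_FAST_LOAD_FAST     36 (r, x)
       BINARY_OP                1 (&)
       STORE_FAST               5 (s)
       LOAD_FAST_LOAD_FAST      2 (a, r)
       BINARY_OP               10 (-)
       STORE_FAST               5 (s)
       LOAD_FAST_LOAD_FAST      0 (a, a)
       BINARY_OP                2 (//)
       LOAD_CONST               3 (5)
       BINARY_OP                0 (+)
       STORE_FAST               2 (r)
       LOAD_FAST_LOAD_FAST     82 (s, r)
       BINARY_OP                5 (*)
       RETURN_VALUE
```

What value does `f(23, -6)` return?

LOAD_FAST_LOAD_FAST b,b → push -6,-6. Stack: [-6, -6]
BINARY_OP + → -6 + -6 = -12. Stack: [-12]
STORE_FAST r → r=-12. Stack: []
LOAD_FAST_LOAD_FAST a,r → push 23,-12. Stack: [23, -12]
BINARY_OP + → 23 + -12 = 11. Stack: [11]
LOAD_FAST b → push -6. Stack: [11, -6]
BINARY_OP + → 11 + -6 = 5. Stack: [5]
STORE_FAST y → y=5. Stack: []
LOAD_FAST_LOAD_FAST r,a → push -12,23. Stack: [-12, 23]
BINARY_OP - → -12 - 23 = -35. Stack: [-35]
LOAD_CONST → push 63. Stack: [-35, 63]
BINARY_OP % → -35 % 63 = 28. Stack: [28]
STORE_FAST r → r=28. Stack: []
LOAD_CONST → push 12. Stack: [12]
LOAD_FAST y → push 5. Stack: [12, 5]
BINARY_OP - → 12 - 5 = 7. Stack: [7]
STORE_FAST x → x=7. Stack: []
LOAD_FAST_LOAD_FAST r,x → push 28,7. Stack: [28, 7]
BINARY_OP & → 28 & 7 = 4. Stack: [4]
STORE_FAST s → s=4. Stack: []
LOAD_FAST_LOAD_FAST a,r → push 23,28. Stack: [23, 28]
BINARY_OP - → 23 - 28 = -5. Stack: [-5]
STORE_FAST s → s=-5. Stack: []
LOAD_FAST_LOAD_FAST a,a → push 23,23. Stack: [23, 23]
BINARY_OP // → 23 // 23 = 1. Stack: [1]
LOAD_CONST → push 5. Stack: [1, 5]
BINARY_OP + → 1 + 5 = 6. Stack: [6]
STORE_FAST r → r=6. Stack: []
LOAD_FAST_LOAD_FAST s,r → push -5,6. Stack: [-5, 6]
BINARY_OP * → -5 * 6 = -30. Stack: [-30]
RETURN_VALUE → return -30.

-30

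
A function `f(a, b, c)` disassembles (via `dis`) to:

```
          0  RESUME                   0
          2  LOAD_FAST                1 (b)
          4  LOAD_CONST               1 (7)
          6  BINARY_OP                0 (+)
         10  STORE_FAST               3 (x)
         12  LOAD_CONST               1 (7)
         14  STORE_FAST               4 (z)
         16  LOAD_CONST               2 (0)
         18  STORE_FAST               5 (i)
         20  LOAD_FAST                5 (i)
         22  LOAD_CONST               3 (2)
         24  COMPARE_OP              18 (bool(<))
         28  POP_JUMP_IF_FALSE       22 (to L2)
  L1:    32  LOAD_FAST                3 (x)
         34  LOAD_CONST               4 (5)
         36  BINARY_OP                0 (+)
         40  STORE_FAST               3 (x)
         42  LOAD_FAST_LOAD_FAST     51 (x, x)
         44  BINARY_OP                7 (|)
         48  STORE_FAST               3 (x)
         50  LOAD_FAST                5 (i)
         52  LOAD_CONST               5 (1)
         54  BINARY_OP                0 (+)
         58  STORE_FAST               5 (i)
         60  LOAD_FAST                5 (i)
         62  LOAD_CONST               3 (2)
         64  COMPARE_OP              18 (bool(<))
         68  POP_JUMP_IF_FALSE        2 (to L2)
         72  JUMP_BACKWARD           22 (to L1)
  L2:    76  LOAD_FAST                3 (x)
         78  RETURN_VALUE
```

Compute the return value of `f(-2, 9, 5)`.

26

LOAD_FAST b → push 9. Stack: [9]
LOAD_CONST → push 7. Stack: [9, 7]
BINARY_OP + → 9 + 7 = 16. Stack: [16]
STORE_FAST x → x=16. Stack: []
LOAD_CONST → push 7. Stack: [7]
STORE_FAST z → z=7. Stack: []
LOAD_CONST → push 0. Stack: [0]
STORE_FAST i → i=0. Stack: []
LOAD_FAST i → push 0. Stack: [0]
LOAD_CONST → push 2. Stack: [0, 2]
COMPARE_OP bool(<) → 0 vs 2 = True. Stack: [True]
POP_JUMP_IF_FALSE → pop True; no jump. Stack: []
LOAD_FAST x → push 16. Stack: [16]
LOAD_CONST → push 5. Stack: [16, 5]
BINARY_OP + → 16 + 5 = 21. Stack: [21]
STORE_FAST x → x=21. Stack: []
LOAD_FAST_LOAD_FAST x,x → push 21,21. Stack: [21, 21]
BINARY_OP | → 21 | 21 = 21. Stack: [21]
STORE_FAST x → x=21. Stack: []
LOAD_FAST i → push 0. Stack: [0]
LOAD_CONST → push 1. Stack: [0, 1]
BINARY_OP + → 0 + 1 = 1. Stack: [1]
STORE_FAST i → i=1. Stack: []
LOAD_FAST i → push 1. Stack: [1]
LOAD_CONST → push 2. Stack: [1, 2]
COMPARE_OP bool(<) → 1 vs 2 = True. Stack: [True]
POP_JUMP_IF_FALSE → pop True; no jump. Stack: []
LOAD_FAST x → push 21. Stack: [21]
LOAD_CONST → push 5. Stack: [21, 5]
BINARY_OP + → 21 + 5 = 26. Stack: [26]
STORE_FAST x → x=26. Stack: []
LOAD_FAST_LOAD_FAST x,x → push 26,26. Stack: [26, 26]
BINARY_OP | → 26 | 26 = 26. Stack: [26]
STORE_FAST x → x=26. Stack: []
LOAD_FAST i → push 1. Stack: [1]
LOAD_CONST → push 1. Stack: [1, 1]
BINARY_OP + → 1 + 1 = 2. Stack: [2]
STORE_FAST i → i=2. Stack: []
LOAD_FAST i → push 2. Stack: [2]
LOAD_CONST → push 2. Stack: [2, 2]
COMPARE_OP bool(<) → 2 vs 2 = False. Stack: [False]
POP_JUMP_IF_FALSE → pop False; jump. Stack: []
LOAD_FAST x → push 26. Stack: [26]
RETURN_VALUE → return 26.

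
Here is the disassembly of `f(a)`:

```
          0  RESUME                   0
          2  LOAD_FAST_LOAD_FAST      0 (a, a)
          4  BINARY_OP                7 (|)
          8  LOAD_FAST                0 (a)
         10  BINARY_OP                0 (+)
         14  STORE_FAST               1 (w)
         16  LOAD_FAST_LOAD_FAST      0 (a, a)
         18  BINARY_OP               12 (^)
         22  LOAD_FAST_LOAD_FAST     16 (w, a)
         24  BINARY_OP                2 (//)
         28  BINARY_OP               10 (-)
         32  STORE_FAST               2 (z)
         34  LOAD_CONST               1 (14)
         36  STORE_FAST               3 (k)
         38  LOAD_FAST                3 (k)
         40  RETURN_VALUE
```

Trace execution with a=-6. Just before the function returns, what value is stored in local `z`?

LOAD_FAST_LOAD_FAST a,a → push -6,-6. Stack: [-6, -6]
BINARY_OP | → -6 | -6 = -6. Stack: [-6]
LOAD_FAST a → push -6. Stack: [-6, -6]
BINARY_OP + → -6 + -6 = -12. Stack: [-12]
STORE_FAST w → w=-12. Stack: []
LOAD_FAST_LOAD_FAST a,a → push -6,-6. Stack: [-6, -6]
BINARY_OP ^ → -6 ^ -6 = 0. Stack: [0]
LOAD_FAST_LOAD_FAST w,a → push -12,-6. Stack: [0, -12, -6]
BINARY_OP // → -12 // -6 = 2. Stack: [0, 2]
BINARY_OP - → 0 - 2 = -2. Stack: [-2]
STORE_FAST z → z=-2. Stack: []
LOAD_CONST → push 14. Stack: [14]
STORE_FAST k → k=14. Stack: []
LOAD_FAST k → push 14. Stack: [14]
RETURN_VALUE → return 14.

-2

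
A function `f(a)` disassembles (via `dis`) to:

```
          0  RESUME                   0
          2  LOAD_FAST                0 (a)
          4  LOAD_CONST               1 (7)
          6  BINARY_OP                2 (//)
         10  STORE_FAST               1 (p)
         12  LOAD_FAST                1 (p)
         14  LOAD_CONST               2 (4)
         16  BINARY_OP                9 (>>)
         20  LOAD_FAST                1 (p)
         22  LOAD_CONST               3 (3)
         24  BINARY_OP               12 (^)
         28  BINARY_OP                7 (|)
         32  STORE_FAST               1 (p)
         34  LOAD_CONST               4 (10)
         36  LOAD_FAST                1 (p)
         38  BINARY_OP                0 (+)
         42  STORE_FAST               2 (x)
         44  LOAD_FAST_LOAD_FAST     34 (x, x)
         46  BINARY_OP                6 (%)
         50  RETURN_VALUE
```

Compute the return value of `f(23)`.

0

LOAD_FAST a → push 23. Stack: [23]
LOAD_CONST → push 7. Stack: [23, 7]
BINARY_OP // → 23 // 7 = 3. Stack: [3]
STORE_FAST p → p=3. Stack: []
LOAD_FAST p → push 3. Stack: [3]
LOAD_CONST → push 4. Stack: [3, 4]
BINARY_OP >> → 3 >> 4 = 0. Stack: [0]
LOAD_FAST p → push 3. Stack: [0, 3]
LOAD_CONST → push 3. Stack: [0, 3, 3]
BINARY_OP ^ → 3 ^ 3 = 0. Stack: [0, 0]
BINARY_OP | → 0 | 0 = 0. Stack: [0]
STORE_FAST p → p=0. Stack: []
LOAD_CONST → push 10. Stack: [10]
LOAD_FAST p → push 0. Stack: [10, 0]
BINARY_OP + → 10 + 0 = 10. Stack: [10]
STORE_FAST x → x=10. Stack: []
LOAD_FAST_LOAD_FAST x,x → push 10,10. Stack: [10, 10]
BINARY_OP % → 10 % 10 = 0. Stack: [0]
RETURN_VALUE → return 0.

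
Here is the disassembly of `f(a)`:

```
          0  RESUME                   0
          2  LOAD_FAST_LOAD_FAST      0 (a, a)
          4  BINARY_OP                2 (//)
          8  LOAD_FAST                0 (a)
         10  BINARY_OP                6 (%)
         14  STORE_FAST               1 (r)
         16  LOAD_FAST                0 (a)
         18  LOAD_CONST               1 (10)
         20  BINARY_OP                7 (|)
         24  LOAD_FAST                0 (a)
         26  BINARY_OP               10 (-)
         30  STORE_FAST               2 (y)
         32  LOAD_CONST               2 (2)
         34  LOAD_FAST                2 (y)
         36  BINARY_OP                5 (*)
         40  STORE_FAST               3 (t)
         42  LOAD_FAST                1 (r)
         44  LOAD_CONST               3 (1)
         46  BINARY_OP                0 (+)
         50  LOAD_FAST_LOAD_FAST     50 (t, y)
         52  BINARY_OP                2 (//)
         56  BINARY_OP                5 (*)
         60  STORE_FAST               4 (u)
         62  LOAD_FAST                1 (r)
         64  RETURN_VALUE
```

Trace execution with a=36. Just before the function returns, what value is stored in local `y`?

LOAD_FAST_LOAD_FAST a,a → push 36,36. Stack: [36, 36]
BINARY_OP // → 36 // 36 = 1. Stack: [1]
LOAD_FAST a → push 36. Stack: [1, 36]
BINARY_OP % → 1 % 36 = 1. Stack: [1]
STORE_FAST r → r=1. Stack: []
LOAD_FAST a → push 36. Stack: [36]
LOAD_CONST → push 10. Stack: [36, 10]
BINARY_OP | → 36 | 10 = 46. Stack: [46]
LOAD_FAST a → push 36. Stack: [46, 36]
BINARY_OP - → 46 - 36 = 10. Stack: [10]
STORE_FAST y → y=10. Stack: []
LOAD_CONST → push 2. Stack: [2]
LOAD_FAST y → push 10. Stack: [2, 10]
BINARY_OP * → 2 * 10 = 20. Stack: [20]
STORE_FAST t → t=20. Stack: []
LOAD_FAST r → push 1. Stack: [1]
LOAD_CONST → push 1. Stack: [1, 1]
BINARY_OP + → 1 + 1 = 2. Stack: [2]
LOAD_FAST_LOAD_FAST t,y → push 20,10. Stack: [2, 20, 10]
BINARY_OP // → 20 // 10 = 2. Stack: [2, 2]
BINARY_OP * → 2 * 2 = 4. Stack: [4]
STORE_FAST u → u=4. Stack: []
LOAD_FAST r → push 1. Stack: [1]
RETURN_VALUE → return 1.

10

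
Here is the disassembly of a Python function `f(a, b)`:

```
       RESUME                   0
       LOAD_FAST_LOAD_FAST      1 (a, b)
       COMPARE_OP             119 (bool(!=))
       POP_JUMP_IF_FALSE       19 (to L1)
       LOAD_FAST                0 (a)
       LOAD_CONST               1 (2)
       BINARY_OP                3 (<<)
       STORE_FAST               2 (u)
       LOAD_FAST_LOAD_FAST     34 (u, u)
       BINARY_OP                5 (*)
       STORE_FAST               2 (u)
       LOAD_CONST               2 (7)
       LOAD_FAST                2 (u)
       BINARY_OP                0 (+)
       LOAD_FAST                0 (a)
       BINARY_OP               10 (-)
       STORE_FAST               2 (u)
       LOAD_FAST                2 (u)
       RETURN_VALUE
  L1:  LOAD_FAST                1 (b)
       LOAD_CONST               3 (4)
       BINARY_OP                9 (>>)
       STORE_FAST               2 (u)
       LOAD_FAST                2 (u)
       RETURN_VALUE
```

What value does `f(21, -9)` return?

LOAD_FAST_LOAD_FAST a,b → push 21,-9. Stack: [21, -9]
COMPARE_OP bool(!=) → 21 vs -9 = True. Stack: [True]
POP_JUMP_IF_FALSE → pop True; no jump. Stack: []
LOAD_FAST a → push 21. Stack: [21]
LOAD_CONST → push 2. Stack: [21, 2]
BINARY_OP << → 21 << 2 = 84. Stack: [84]
STORE_FAST u → u=84. Stack: []
LOAD_FAST_LOAD_FAST u,u → push 84,84. Stack: [84, 84]
BINARY_OP * → 84 * 84 = 7056. Stack: [7056]
STORE_FAST u → u=7056. Stack: []
LOAD_CONST → push 7. Stack: [7]
LOAD_FAST u → push 7056. Stack: [7, 7056]
BINARY_OP + → 7 + 7056 = 7063. Stack: [7063]
LOAD_FAST a → push 21. Stack: [7063, 21]
BINARY_OP - → 7063 - 21 = 7042. Stack: [7042]
STORE_FAST u → u=7042. Stack: []
LOAD_FAST u → push 7042. Stack: [7042]
RETURN_VALUE → return 7042.

7042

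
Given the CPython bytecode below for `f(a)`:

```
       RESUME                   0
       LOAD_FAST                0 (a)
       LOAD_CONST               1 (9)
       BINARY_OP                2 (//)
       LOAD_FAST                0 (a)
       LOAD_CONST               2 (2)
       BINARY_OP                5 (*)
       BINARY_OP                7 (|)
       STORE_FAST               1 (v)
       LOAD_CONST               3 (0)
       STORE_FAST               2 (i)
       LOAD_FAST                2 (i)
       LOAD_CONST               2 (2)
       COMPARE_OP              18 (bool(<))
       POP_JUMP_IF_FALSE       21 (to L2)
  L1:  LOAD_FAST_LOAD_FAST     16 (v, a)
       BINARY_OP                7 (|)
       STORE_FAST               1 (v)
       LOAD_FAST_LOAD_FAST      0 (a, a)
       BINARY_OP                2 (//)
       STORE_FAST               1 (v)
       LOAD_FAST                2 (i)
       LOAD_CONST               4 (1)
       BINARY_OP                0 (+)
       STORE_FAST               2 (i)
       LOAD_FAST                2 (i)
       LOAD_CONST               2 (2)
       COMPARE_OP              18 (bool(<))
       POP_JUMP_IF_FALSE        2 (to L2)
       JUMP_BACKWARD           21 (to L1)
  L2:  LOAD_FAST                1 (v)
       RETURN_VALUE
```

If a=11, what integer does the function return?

1

LOAD_FAST a → push 11. Stack: [11]
LOAD_CONST → push 9. Stack: [11, 9]
BINARY_OP // → 11 // 9 = 1. Stack: [1]
LOAD_FAST a → push 11. Stack: [1, 11]
LOAD_CONST → push 2. Stack: [1, 11, 2]
BINARY_OP * → 11 * 2 = 22. Stack: [1, 22]
BINARY_OP | → 1 | 22 = 23. Stack: [23]
STORE_FAST v → v=23. Stack: []
LOAD_CONST → push 0. Stack: [0]
STORE_FAST i → i=0. Stack: []
LOAD_FAST i → push 0. Stack: [0]
LOAD_CONST → push 2. Stack: [0, 2]
COMPARE_OP bool(<) → 0 vs 2 = True. Stack: [True]
POP_JUMP_IF_FALSE → pop True; no jump. Stack: []
LOAD_FAST_LOAD_FAST v,a → push 23,11. Stack: [23, 11]
BINARY_OP | → 23 | 11 = 31. Stack: [31]
STORE_FAST v → v=31. Stack: []
LOAD_FAST_LOAD_FAST a,a → push 11,11. Stack: [11, 11]
BINARY_OP // → 11 // 11 = 1. Stack: [1]
STORE_FAST v → v=1. Stack: []
LOAD_FAST i → push 0. Stack: [0]
LOAD_CONST → push 1. Stack: [0, 1]
BINARY_OP + → 0 + 1 = 1. Stack: [1]
STORE_FAST i → i=1. Stack: []
LOAD_FAST i → push 1. Stack: [1]
LOAD_CONST → push 2. Stack: [1, 2]
COMPARE_OP bool(<) → 1 vs 2 = True. Stack: [True]
POP_JUMP_IF_FALSE → pop True; no jump. Stack: []
LOAD_FAST_LOAD_FAST v,a → push 1,11. Stack: [1, 11]
BINARY_OP | → 1 | 11 = 11. Stack: [11]
STORE_FAST v → v=11. Stack: []
LOAD_FAST_LOAD_FAST a,a → push 11,11. Stack: [11, 11]
BINARY_OP // → 11 // 11 = 1. Stack: [1]
STORE_FAST v → v=1. Stack: []
LOAD_FAST i → push 1. Stack: [1]
LOAD_CONST → push 1. Stack: [1, 1]
BINARY_OP + → 1 + 1 = 2. Stack: [2]
STORE_FAST i → i=2. Stack: []
LOAD_FAST i → push 2. Stack: [2]
LOAD_CONST → push 2. Stack: [2, 2]
COMPARE_OP bool(<) → 2 vs 2 = False. Stack: [False]
POP_JUMP_IF_FALSE → pop False; jump. Stack: []
LOAD_FAST v → push 1. Stack: [1]
RETURN_VALUE → return 1.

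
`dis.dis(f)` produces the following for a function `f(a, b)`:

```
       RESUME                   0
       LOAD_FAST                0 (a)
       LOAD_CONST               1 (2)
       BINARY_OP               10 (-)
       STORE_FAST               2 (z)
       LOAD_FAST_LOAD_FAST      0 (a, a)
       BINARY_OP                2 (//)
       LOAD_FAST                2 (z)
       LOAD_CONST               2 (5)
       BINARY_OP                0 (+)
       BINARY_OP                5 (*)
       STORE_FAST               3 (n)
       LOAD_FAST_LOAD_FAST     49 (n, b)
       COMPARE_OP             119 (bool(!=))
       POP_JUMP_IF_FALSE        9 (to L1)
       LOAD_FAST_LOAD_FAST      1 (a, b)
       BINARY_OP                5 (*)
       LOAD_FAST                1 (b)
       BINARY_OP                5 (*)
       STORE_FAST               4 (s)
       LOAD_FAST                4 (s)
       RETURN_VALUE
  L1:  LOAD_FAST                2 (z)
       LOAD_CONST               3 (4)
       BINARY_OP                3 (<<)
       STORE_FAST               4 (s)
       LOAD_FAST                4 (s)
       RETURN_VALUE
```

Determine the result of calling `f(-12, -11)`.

-1452

LOAD_FAST a → push -12. Stack: [-12]
LOAD_CONST → push 2. Stack: [-12, 2]
BINARY_OP - → -12 - 2 = -14. Stack: [-14]
STORE_FAST z → z=-14. Stack: []
LOAD_FAST_LOAD_FAST a,a → push -12,-12. Stack: [-12, -12]
BINARY_OP // → -12 // -12 = 1. Stack: [1]
LOAD_FAST z → push -14. Stack: [1, -14]
LOAD_CONST → push 5. Stack: [1, -14, 5]
BINARY_OP + → -14 + 5 = -9. Stack: [1, -9]
BINARY_OP * → 1 * -9 = -9. Stack: [-9]
STORE_FAST n → n=-9. Stack: []
LOAD_FAST_LOAD_FAST n,b → push -9,-11. Stack: [-9, -11]
COMPARE_OP bool(!=) → -9 vs -11 = True. Stack: [True]
POP_JUMP_IF_FALSE → pop True; no jump. Stack: []
LOAD_FAST_LOAD_FAST a,b → push -12,-11. Stack: [-12, -11]
BINARY_OP * → -12 * -11 = 132. Stack: [132]
LOAD_FAST b → push -11. Stack: [132, -11]
BINARY_OP * → 132 * -11 = -1452. Stack: [-1452]
STORE_FAST s → s=-1452. Stack: []
LOAD_FAST s → push -1452. Stack: [-1452]
RETURN_VALUE → return -1452.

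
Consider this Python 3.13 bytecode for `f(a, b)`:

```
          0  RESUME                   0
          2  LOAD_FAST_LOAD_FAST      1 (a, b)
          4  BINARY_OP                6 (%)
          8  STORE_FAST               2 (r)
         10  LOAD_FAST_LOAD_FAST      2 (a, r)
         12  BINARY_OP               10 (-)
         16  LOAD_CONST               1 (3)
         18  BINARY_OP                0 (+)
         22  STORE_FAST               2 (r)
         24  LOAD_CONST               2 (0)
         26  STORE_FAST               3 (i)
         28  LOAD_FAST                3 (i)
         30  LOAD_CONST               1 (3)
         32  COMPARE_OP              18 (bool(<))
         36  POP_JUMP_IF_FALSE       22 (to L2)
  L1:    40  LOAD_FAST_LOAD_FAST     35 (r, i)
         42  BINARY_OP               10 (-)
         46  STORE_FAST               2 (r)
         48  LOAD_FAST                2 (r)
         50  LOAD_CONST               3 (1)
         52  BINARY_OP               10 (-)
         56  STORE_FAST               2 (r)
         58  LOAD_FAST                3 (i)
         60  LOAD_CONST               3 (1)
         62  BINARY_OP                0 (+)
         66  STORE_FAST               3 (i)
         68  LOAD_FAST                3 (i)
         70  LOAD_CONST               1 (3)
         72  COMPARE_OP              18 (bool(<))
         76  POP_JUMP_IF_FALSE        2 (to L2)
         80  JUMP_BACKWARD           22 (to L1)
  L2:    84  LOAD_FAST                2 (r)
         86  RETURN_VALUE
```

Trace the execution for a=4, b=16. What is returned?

LOAD_FAST_LOAD_FAST a,b → push 4,16. Stack: [4, 16]
BINARY_OP % → 4 % 16 = 4. Stack: [4]
STORE_FAST r → r=4. Stack: []
LOAD_FAST_LOAD_FAST a,r → push 4,4. Stack: [4, 4]
BINARY_OP - → 4 - 4 = 0. Stack: [0]
LOAD_CONST → push 3. Stack: [0, 3]
BINARY_OP + → 0 + 3 = 3. Stack: [3]
STORE_FAST r → r=3. Stack: []
LOAD_CONST → push 0. Stack: [0]
STORE_FAST i → i=0. Stack: []
LOAD_FAST i → push 0. Stack: [0]
LOAD_CONST → push 3. Stack: [0, 3]
COMPARE_OP bool(<) → 0 vs 3 = True. Stack: [True]
POP_JUMP_IF_FALSE → pop True; no jump. Stack: []
LOAD_FAST_LOAD_FAST r,i → push 3,0. Stack: [3, 0]
BINARY_OP - → 3 - 0 = 3. Stack: [3]
STORE_FAST r → r=3. Stack: []
LOAD_FAST r → push 3. Stack: [3]
LOAD_CONST → push 1. Stack: [3, 1]
BINARY_OP - → 3 - 1 = 2. Stack: [2]
STORE_FAST r → r=2. Stack: []
LOAD_FAST i → push 0. Stack: [0]
LOAD_CONST → push 1. Stack: [0, 1]
BINARY_OP + → 0 + 1 = 1. Stack: [1]
STORE_FAST i → i=1. Stack: []
LOAD_FAST i → push 1. Stack: [1]
LOAD_CONST → push 3. Stack: [1, 3]
COMPARE_OP bool(<) → 1 vs 3 = True. Stack: [True]
POP_JUMP_IF_FALSE → pop True; no jump. Stack: []
LOAD_FAST_LOAD_FAST r,i → push 2,1. Stack: [2, 1]
BINARY_OP - → 2 - 1 = 1. Stack: [1]
STORE_FAST r → r=1. Stack: []
LOAD_FAST r → push 1. Stack: [1]
LOAD_CONST → push 1. Stack: [1, 1]
BINARY_OP - → 1 - 1 = 0. Stack: [0]
STORE_FAST r → r=0. Stack: []
LOAD_FAST i → push 1. Stack: [1]
LOAD_CONST → push 1. Stack: [1, 1]
BINARY_OP + → 1 + 1 = 2. Stack: [2]
STORE_FAST i → i=2. Stack: []
LOAD_FAST i → push 2. Stack: [2]
LOAD_CONST → push 3. Stack: [2, 3]
COMPARE_OP bool(<) → 2 vs 3 = True. Stack: [True]
POP_JUMP_IF_FALSE → pop True; no jump. Stack: []
LOAD_FAST_LOAD_FAST r,i → push 0,2. Stack: [0, 2]
BINARY_OP - → 0 - 2 = -2. Stack: [-2]
STORE_FAST r → r=-2. Stack: []
LOAD_FAST r → push -2. Stack: [-2]
LOAD_CONST → push 1. Stack: [-2, 1]
BINARY_OP - → -2 - 1 = -3. Stack: [-3]
STORE_FAST r → r=-3. Stack: []
LOAD_FAST i → push 2. Stack: [2]
LOAD_CONST → push 1. Stack: [2, 1]
BINARY_OP + → 2 + 1 = 3. Stack: [3]
STORE_FAST i → i=3. Stack: []
LOAD_FAST i → push 3. Stack: [3]
LOAD_CONST → push 3. Stack: [3, 3]
COMPARE_OP bool(<) → 3 vs 3 = False. Stack: [False]
POP_JUMP_IF_FALSE → pop False; jump. Stack: []
LOAD_FAST r → push -3. Stack: [-3]
RETURN_VALUE → return -3.

-3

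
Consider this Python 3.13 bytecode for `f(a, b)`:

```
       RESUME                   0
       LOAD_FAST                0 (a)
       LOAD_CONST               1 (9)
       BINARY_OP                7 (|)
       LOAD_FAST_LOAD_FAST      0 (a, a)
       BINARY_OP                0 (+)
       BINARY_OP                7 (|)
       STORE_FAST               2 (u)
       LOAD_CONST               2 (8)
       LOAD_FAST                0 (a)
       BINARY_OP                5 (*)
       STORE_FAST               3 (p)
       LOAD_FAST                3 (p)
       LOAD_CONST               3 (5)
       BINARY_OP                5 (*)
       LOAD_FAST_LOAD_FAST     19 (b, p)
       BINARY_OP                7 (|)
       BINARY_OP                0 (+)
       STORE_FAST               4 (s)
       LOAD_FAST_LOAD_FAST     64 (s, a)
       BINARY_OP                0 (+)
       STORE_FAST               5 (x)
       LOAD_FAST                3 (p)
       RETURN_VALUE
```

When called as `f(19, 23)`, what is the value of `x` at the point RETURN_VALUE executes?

LOAD_FAST a → push 19. Stack: [19]
LOAD_CONST → push 9. Stack: [19, 9]
BINARY_OP | → 19 | 9 = 27. Stack: [27]
LOAD_FAST_LOAD_FAST a,a → push 19,19. Stack: [27, 19, 19]
BINARY_OP + → 19 + 19 = 38. Stack: [27, 38]
BINARY_OP | → 27 | 38 = 63. Stack: [63]
STORE_FAST u → u=63. Stack: []
LOAD_CONST → push 8. Stack: [8]
LOAD_FAST a → push 19. Stack: [8, 19]
BINARY_OP * → 8 * 19 = 152. Stack: [152]
STORE_FAST p → p=152. Stack: []
LOAD_FAST p → push 152. Stack: [152]
LOAD_CONST → push 5. Stack: [152, 5]
BINARY_OP * → 152 * 5 = 760. Stack: [760]
LOAD_FAST_LOAD_FAST b,p → push 23,152. Stack: [760, 23, 152]
BINARY_OP | → 23 | 152 = 159. Stack: [760, 159]
BINARY_OP + → 760 + 159 = 919. Stack: [919]
STORE_FAST s → s=919. Stack: []
LOAD_FAST_LOAD_FAST s,a → push 919,19. Stack: [919, 19]
BINARY_OP + → 919 + 19 = 938. Stack: [938]
STORE_FAST x → x=938. Stack: []
LOAD_FAST p → push 152. Stack: [152]
RETURN_VALUE → return 152.

938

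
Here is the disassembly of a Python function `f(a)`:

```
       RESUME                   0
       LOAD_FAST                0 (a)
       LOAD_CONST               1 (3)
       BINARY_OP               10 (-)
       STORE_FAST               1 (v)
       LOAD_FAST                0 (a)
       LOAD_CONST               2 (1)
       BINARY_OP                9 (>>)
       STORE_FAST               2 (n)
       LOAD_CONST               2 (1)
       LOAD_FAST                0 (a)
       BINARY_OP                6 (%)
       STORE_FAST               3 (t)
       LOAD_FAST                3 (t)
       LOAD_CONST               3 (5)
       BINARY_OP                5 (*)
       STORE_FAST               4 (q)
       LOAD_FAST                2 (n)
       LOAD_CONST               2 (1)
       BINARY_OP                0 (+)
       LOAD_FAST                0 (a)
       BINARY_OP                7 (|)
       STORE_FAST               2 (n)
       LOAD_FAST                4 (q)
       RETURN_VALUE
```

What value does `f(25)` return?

LOAD_FAST a → push 25. Stack: [25]
LOAD_CONST → push 3. Stack: [25, 3]
BINARY_OP - → 25 - 3 = 22. Stack: [22]
STORE_FAST v → v=22. Stack: []
LOAD_FAST a → push 25. Stack: [25]
LOAD_CONST → push 1. Stack: [25, 1]
BINARY_OP >> → 25 >> 1 = 12. Stack: [12]
STORE_FAST n → n=12. Stack: []
LOAD_CONST → push 1. Stack: [1]
LOAD_FAST a → push 25. Stack: [1, 25]
BINARY_OP % → 1 % 25 = 1. Stack: [1]
STORE_FAST t → t=1. Stack: []
LOAD_FAST t → push 1. Stack: [1]
LOAD_CONST → push 5. Stack: [1, 5]
BINARY_OP * → 1 * 5 = 5. Stack: [5]
STORE_FAST q → q=5. Stack: []
LOAD_FAST n → push 12. Stack: [12]
LOAD_CONST → push 1. Stack: [12, 1]
BINARY_OP + → 12 + 1 = 13. Stack: [13]
LOAD_FAST a → push 25. Stack: [13, 25]
BINARY_OP | → 13 | 25 = 29. Stack: [29]
STORE_FAST n → n=29. Stack: []
LOAD_FAST q → push 5. Stack: [5]
RETURN_VALUE → return 5.

5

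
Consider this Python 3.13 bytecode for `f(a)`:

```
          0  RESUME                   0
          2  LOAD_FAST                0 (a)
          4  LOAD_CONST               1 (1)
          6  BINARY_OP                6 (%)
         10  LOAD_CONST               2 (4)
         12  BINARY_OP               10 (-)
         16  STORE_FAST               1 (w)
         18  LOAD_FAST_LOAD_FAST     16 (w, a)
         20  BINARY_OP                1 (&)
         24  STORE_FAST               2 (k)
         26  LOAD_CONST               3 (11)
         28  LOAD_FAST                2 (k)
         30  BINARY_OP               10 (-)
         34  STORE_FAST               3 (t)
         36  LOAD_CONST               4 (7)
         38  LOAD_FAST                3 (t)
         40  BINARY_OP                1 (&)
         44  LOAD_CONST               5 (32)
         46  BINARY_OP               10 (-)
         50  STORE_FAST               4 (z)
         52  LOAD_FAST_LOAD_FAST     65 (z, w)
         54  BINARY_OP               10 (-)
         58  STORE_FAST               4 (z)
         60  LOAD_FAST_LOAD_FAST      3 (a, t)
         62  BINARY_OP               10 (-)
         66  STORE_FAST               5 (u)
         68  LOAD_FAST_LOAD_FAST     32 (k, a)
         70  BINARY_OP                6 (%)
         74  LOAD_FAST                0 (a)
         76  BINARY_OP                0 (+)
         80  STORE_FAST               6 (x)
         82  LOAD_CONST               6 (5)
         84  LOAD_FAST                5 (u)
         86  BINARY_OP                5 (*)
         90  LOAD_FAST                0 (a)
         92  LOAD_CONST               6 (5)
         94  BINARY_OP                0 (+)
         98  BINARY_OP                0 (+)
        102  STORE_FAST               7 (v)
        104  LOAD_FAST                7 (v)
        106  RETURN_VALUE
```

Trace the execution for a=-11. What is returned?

-176

LOAD_FAST a → push -11. Stack: [-11]
LOAD_CONST → push 1. Stack: [-11, 1]
BINARY_OP % → -11 % 1 = 0. Stack: [0]
LOAD_CONST → push 4. Stack: [0, 4]
BINARY_OP - → 0 - 4 = -4. Stack: [-4]
STORE_FAST w → w=-4. Stack: []
LOAD_FAST_LOAD_FAST w,a → push -4,-11. Stack: [-4, -11]
BINARY_OP & → -4 & -11 = -12. Stack: [-12]
STORE_FAST k → k=-12. Stack: []
LOAD_CONST → push 11. Stack: [11]
LOAD_FAST k → push -12. Stack: [11, -12]
BINARY_OP - → 11 - -12 = 23. Stack: [23]
STORE_FAST t → t=23. Stack: []
LOAD_CONST → push 7. Stack: [7]
LOAD_FAST t → push 23. Stack: [7, 23]
BINARY_OP & → 7 & 23 = 7. Stack: [7]
LOAD_CONST → push 32. Stack: [7, 32]
BINARY_OP - → 7 - 32 = -25. Stack: [-25]
STORE_FAST z → z=-25. Stack: []
LOAD_FAST_LOAD_FAST z,w → push -25,-4. Stack: [-25, -4]
BINARY_OP - → -25 - -4 = -21. Stack: [-21]
STORE_FAST z → z=-21. Stack: []
LOAD_FAST_LOAD_FAST a,t → push -11,23. Stack: [-11, 23]
BINARY_OP - → -11 - 23 = -34. Stack: [-34]
STORE_FAST u → u=-34. Stack: []
LOAD_FAST_LOAD_FAST k,a → push -12,-11. Stack: [-12, -11]
BINARY_OP % → -12 % -11 = -1. Stack: [-1]
LOAD_FAST a → push -11. Stack: [-1, -11]
BINARY_OP + → -1 + -11 = -12. Stack: [-12]
STORE_FAST x → x=-12. Stack: []
LOAD_CONST → push 5. Stack: [5]
LOAD_FAST u → push -34. Stack: [5, -34]
BINARY_OP * → 5 * -34 = -170. Stack: [-170]
LOAD_FAST a → push -11. Stack: [-170, -11]
LOAD_CONST → push 5. Stack: [-170, -11, 5]
BINARY_OP + → -11 + 5 = -6. Stack: [-170, -6]
BINARY_OP + → -170 + -6 = -176. Stack: [-176]
STORE_FAST v → v=-176. Stack: []
LOAD_FAST v → push -176. Stack: [-176]
RETURN_VALUE → return -176.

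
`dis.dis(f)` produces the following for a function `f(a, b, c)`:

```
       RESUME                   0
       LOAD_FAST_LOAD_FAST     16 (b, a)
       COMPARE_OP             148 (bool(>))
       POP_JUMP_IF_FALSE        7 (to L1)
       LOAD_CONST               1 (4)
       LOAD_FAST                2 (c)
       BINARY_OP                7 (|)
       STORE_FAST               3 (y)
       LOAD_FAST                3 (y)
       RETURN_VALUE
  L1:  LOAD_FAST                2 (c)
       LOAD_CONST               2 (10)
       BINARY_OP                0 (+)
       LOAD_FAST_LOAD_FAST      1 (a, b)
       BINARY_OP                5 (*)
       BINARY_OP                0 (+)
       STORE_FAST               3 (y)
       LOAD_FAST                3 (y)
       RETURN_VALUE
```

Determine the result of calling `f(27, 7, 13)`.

LOAD_FAST_LOAD_FAST b,a → push 7,27. Stack: [7, 27]
COMPARE_OP bool(>) → 7 vs 27 = False. Stack: [False]
POP_JUMP_IF_FALSE → pop False; jump. Stack: []
LOAD_FAST c → push 13. Stack: [13]
LOAD_CONST → push 10. Stack: [13, 10]
BINARY_OP + → 13 + 10 = 23. Stack: [23]
LOAD_FAST_LOAD_FAST a,b → push 27,7. Stack: [23, 27, 7]
BINARY_OP * → 27 * 7 = 189. Stack: [23, 189]
BINARY_OP + → 23 + 189 = 212. Stack: [212]
STORE_FAST y → y=212. Stack: []
LOAD_FAST y → push 212. Stack: [212]
RETURN_VALUE → return 212.

212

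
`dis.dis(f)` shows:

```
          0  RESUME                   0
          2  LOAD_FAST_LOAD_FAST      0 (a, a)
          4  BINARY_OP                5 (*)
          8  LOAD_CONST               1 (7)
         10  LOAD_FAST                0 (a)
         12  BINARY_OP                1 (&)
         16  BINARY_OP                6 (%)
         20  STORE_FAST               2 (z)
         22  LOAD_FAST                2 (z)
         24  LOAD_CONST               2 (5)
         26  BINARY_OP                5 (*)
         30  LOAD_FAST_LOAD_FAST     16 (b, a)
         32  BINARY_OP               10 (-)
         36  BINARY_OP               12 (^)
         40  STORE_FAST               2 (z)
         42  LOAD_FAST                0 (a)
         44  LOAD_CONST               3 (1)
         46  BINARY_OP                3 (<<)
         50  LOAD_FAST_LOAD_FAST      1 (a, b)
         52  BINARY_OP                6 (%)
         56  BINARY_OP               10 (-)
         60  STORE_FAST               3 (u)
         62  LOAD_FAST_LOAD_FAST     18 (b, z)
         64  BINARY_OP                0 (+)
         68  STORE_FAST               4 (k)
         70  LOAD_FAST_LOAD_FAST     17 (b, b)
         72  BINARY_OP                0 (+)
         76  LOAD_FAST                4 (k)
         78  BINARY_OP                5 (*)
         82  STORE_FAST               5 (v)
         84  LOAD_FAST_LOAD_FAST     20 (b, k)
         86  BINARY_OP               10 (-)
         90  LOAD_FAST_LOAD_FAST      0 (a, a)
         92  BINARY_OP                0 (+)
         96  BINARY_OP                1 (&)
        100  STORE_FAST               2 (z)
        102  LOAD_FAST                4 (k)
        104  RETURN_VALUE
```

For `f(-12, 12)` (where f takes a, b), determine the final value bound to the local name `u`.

-24

LOAD_FAST_LOAD_FAST a,a → push -12,-12. Stack: [-12, -12]
BINARY_OP * → -12 * -12 = 144. Stack: [144]
LOAD_CONST → push 7. Stack: [144, 7]
LOAD_FAST a → push -12. Stack: [144, 7, -12]
BINARY_OP & → 7 & -12 = 4. Stack: [144, 4]
BINARY_OP % → 144 % 4 = 0. Stack: [0]
STORE_FAST z → z=0. Stack: []
LOAD_FAST z → push 0. Stack: [0]
LOAD_CONST → push 5. Stack: [0, 5]
BINARY_OP * → 0 * 5 = 0. Stack: [0]
LOAD_FAST_LOAD_FAST b,a → push 12,-12. Stack: [0, 12, -12]
BINARY_OP - → 12 - -12 = 24. Stack: [0, 24]
BINARY_OP ^ → 0 ^ 24 = 24. Stack: [24]
STORE_FAST z → z=24. Stack: []
LOAD_FAST a → push -12. Stack: [-12]
LOAD_CONST → push 1. Stack: [-12, 1]
BINARY_OP << → -12 << 1 = -24. Stack: [-24]
LOAD_FAST_LOAD_FAST a,b → push -12,12. Stack: [-24, -12, 12]
BINARY_OP % → -12 % 12 = 0. Stack: [-24, 0]
BINARY_OP - → -24 - 0 = -24. Stack: [-24]
STORE_FAST u → u=-24. Stack: []
LOAD_FAST_LOAD_FAST b,z → push 12,24. Stack: [12, 24]
BINARY_OP + → 12 + 24 = 36. Stack: [36]
STORE_FAST k → k=36. Stack: []
LOAD_FAST_LOAD_FAST b,b → push 12,12. Stack: [12, 12]
BINARY_OP + → 12 + 12 = 24. Stack: [24]
LOAD_FAST k → push 36. Stack: [24, 36]
BINARY_OP * → 24 * 36 = 864. Stack: [864]
STORE_FAST v → v=864. Stack: []
LOAD_FAST_LOAD_FAST b,k → push 12,36. Stack: [12, 36]
BINARY_OP - → 12 - 36 = -24. Stack: [-24]
LOAD_FAST_LOAD_FAST a,a → push -12,-12. Stack: [-24, -12, -12]
BINARY_OP + → -12 + -12 = -24. Stack: [-24, -24]
BINARY_OP & → -24 & -24 = -24. Stack: [-24]
STORE_FAST z → z=-24. Stack: []
LOAD_FAST k → push 36. Stack: [36]
RETURN_VALUE → return 36.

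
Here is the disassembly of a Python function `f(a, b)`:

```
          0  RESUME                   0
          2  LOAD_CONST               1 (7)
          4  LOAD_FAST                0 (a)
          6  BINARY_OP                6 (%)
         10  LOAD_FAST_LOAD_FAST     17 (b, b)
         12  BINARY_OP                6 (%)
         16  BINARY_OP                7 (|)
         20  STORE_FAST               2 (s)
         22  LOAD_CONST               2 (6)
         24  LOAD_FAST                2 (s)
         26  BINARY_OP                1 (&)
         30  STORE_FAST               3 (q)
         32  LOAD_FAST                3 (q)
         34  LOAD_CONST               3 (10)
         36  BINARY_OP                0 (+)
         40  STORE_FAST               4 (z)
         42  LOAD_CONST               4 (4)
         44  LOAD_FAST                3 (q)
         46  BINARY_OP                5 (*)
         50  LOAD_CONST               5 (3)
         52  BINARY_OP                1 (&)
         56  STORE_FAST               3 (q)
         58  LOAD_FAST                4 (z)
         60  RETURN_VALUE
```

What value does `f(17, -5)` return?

16

LOAD_CONST → push 7. Stack: [7]
LOAD_FAST a → push 17. Stack: [7, 17]
BINARY_OP % → 7 % 17 = 7. Stack: [7]
LOAD_FAST_LOAD_FAST b,b → push -5,-5. Stack: [7, -5, -5]
BINARY_OP % → -5 % -5 = 0. Stack: [7, 0]
BINARY_OP | → 7 | 0 = 7. Stack: [7]
STORE_FAST s → s=7. Stack: []
LOAD_CONST → push 6. Stack: [6]
LOAD_FAST s → push 7. Stack: [6, 7]
BINARY_OP & → 6 & 7 = 6. Stack: [6]
STORE_FAST q → q=6. Stack: []
LOAD_FAST q → push 6. Stack: [6]
LOAD_CONST → push 10. Stack: [6, 10]
BINARY_OP + → 6 + 10 = 16. Stack: [16]
STORE_FAST z → z=16. Stack: []
LOAD_CONST → push 4. Stack: [4]
LOAD_FAST q → push 6. Stack: [4, 6]
BINARY_OP * → 4 * 6 = 24. Stack: [24]
LOAD_CONST → push 3. Stack: [24, 3]
BINARY_OP & → 24 & 3 = 0. Stack: [0]
STORE_FAST q → q=0. Stack: []
LOAD_FAST z → push 16. Stack: [16]
RETURN_VALUE → return 16.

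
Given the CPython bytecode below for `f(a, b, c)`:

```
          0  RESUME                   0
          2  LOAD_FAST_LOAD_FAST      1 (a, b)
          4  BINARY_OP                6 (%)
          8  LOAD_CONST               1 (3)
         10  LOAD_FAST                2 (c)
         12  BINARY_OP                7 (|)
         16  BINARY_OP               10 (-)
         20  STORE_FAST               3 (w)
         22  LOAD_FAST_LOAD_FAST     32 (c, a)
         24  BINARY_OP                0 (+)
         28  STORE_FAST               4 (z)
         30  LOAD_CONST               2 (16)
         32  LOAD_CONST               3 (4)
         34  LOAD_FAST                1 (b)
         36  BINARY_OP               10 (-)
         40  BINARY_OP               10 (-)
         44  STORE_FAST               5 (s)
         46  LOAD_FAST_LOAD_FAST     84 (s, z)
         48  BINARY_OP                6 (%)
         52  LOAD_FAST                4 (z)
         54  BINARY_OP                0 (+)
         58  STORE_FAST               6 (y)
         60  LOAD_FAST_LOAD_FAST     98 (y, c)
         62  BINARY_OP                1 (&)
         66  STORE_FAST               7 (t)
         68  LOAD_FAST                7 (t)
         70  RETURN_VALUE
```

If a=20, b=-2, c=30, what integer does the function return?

28

LOAD_FAST_LOAD_FAST a,b → push 20,-2. Stack: [20, -2]
BINARY_OP % → 20 % -2 = 0. Stack: [0]
LOAD_CONST → push 3. Stack: [0, 3]
LOAD_FAST c → push 30. Stack: [0, 3, 30]
BINARY_OP | → 3 | 30 = 31. Stack: [0, 31]
BINARY_OP - → 0 - 31 = -31. Stack: [-31]
STORE_FAST w → w=-31. Stack: []
LOAD_FAST_LOAD_FAST c,a → push 30,20. Stack: [30, 20]
BINARY_OP + → 30 + 20 = 50. Stack: [50]
STORE_FAST z → z=50. Stack: []
LOAD_CONST → push 16. Stack: [16]
LOAD_CONST → push 4. Stack: [16, 4]
LOAD_FAST b → push -2. Stack: [16, 4, -2]
BINARY_OP - → 4 - -2 = 6. Stack: [16, 6]
BINARY_OP - → 16 - 6 = 10. Stack: [10]
STORE_FAST s → s=10. Stack: []
LOAD_FAST_LOAD_FAST s,z → push 10,50. Stack: [10, 50]
BINARY_OP % → 10 % 50 = 10. Stack: [10]
LOAD_FAST z → push 50. Stack: [10, 50]
BINARY_OP + → 10 + 50 = 60. Stack: [60]
STORE_FAST y → y=60. Stack: []
LOAD_FAST_LOAD_FAST y,c → push 60,30. Stack: [60, 30]
BINARY_OP & → 60 & 30 = 28. Stack: [28]
STORE_FAST t → t=28. Stack: []
LOAD_FAST t → push 28. Stack: [28]
RETURN_VALUE → return 28.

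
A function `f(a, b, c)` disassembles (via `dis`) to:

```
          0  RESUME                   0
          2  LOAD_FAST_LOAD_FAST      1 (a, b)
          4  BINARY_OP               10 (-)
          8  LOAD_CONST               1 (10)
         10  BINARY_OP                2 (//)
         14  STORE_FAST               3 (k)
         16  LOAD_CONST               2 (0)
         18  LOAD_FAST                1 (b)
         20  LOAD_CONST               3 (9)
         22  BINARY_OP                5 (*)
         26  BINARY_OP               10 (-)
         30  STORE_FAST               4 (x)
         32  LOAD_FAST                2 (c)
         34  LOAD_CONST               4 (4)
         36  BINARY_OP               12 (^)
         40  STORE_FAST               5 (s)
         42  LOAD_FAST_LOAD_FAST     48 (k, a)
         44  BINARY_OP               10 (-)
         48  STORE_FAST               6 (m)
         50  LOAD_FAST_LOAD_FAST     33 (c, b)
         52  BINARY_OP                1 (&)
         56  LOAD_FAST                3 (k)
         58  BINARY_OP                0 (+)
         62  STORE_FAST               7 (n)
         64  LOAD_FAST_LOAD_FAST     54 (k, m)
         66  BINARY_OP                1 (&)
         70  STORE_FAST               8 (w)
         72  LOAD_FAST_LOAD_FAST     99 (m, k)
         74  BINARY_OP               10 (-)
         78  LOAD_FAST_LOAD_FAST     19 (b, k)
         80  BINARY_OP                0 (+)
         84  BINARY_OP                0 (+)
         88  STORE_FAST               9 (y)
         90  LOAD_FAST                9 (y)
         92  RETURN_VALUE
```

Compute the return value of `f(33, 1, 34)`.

LOAD_FAST_LOAD_FAST a,b → push 33,1. Stack: [33, 1]
BINARY_OP - → 33 - 1 = 32. Stack: [32]
LOAD_CONST → push 10. Stack: [32, 10]
BINARY_OP // → 32 // 10 = 3. Stack: [3]
STORE_FAST k → k=3. Stack: []
LOAD_CONST → push 0. Stack: [0]
LOAD_FAST b → push 1. Stack: [0, 1]
LOAD_CONST → push 9. Stack: [0, 1, 9]
BINARY_OP * → 1 * 9 = 9. Stack: [0, 9]
BINARY_OP - → 0 - 9 = -9. Stack: [-9]
STORE_FAST x → x=-9. Stack: []
LOAD_FAST c → push 34. Stack: [34]
LOAD_CONST → push 4. Stack: [34, 4]
BINARY_OP ^ → 34 ^ 4 = 38. Stack: [38]
STORE_FAST s → s=38. Stack: []
LOAD_FAST_LOAD_FAST k,a → push 3,33. Stack: [3, 33]
BINARY_OP - → 3 - 33 = -30. Stack: [-30]
STORE_FAST m → m=-30. Stack: []
LOAD_FAST_LOAD_FAST c,b → push 34,1. Stack: [34, 1]
BINARY_OP & → 34 & 1 = 0. Stack: [0]
LOAD_FAST k → push 3. Stack: [0, 3]
BINARY_OP + → 0 + 3 = 3. Stack: [3]
STORE_FAST n → n=3. Stack: []
LOAD_FAST_LOAD_FAST k,m → push 3,-30. Stack: [3, -30]
BINARY_OP & → 3 & -30 = 2. Stack: [2]
STORE_FAST w → w=2. Stack: []
LOAD_FAST_LOAD_FAST m,k → push -30,3. Stack: [-30, 3]
BINARY_OP - → -30 - 3 = -33. Stack: [-33]
LOAD_FAST_LOAD_FAST b,k → push 1,3. Stack: [-33, 1, 3]
BINARY_OP + → 1 + 3 = 4. Stack: [-33, 4]
BINARY_OP + → -33 + 4 = -29. Stack: [-29]
STORE_FAST y → y=-29. Stack: []
LOAD_FAST y → push -29. Stack: [-29]
RETURN_VALUE → return -29.

-29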